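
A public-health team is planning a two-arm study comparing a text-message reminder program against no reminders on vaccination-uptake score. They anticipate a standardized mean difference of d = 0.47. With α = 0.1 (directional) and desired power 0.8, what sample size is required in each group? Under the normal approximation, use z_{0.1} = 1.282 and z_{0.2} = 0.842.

For two independent groups with equal n: n = 2·((z_{α} + z_β) / d)².
z_{α} + z_β = 1.282 + 0.842 = 2.124.
n = 2 × (2.124 / 0.47)² = 2 × 4.519² = 2 × 20.42 = 40.8.
Round up to the next whole participant.

n = 41 per group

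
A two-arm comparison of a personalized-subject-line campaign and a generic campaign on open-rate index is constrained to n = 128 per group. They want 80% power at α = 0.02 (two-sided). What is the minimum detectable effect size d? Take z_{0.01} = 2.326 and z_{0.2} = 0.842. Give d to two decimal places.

d_min ≈ 0.40

For two independent groups of n = 128 each: d_min = (z_{α/2} + z_β)·√(2/n).
z-sum = 2.326 + 0.842 = 3.168.
d_min = 3.168 × √(2/128) = 3.168 × 0.1250 = 0.396.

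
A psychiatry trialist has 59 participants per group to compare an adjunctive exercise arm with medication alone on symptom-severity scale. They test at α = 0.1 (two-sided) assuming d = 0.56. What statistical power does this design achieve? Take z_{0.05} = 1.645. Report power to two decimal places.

power ≈ 0.92

For two equal groups, power = Φ(d·√(n/2) − z_{α/2}).
d·√(n/2) = 0.56 × √(59/2) = 0.56 × 5.431 = 3.042.
z_β = 3.042 − 1.645 = 1.397.
Power = Φ(1.397) = 0.919.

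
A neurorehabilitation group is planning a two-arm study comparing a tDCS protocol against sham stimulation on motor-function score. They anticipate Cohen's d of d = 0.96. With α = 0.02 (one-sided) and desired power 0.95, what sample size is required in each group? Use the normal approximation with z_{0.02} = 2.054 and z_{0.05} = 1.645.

For two independent groups with equal n: n = 2·((z_{α} + z_β) / d)².
z_{α} + z_β = 2.054 + 1.645 = 3.699.
n = 2 × (3.699 / 0.96)² = 2 × 3.853² = 2 × 14.85 = 29.7.
Round up to the next whole participant.

n = 30 per group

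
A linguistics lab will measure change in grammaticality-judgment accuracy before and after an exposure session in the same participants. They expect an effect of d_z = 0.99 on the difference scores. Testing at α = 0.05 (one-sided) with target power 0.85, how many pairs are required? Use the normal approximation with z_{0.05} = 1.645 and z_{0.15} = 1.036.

n = 8 pairs

For a paired (one-sample on differences) test: n = ((z_{α} + z_β) / d)².
z_{α} + z_β = 1.645 + 1.036 = 2.681.
n = (2.681 / 0.99)² = 2.708² = 7.33.
Round up.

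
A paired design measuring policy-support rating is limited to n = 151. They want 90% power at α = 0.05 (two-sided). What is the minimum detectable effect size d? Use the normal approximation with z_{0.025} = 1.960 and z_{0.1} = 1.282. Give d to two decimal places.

For a single sample (or paired design) of n = 151: d_min = (z_{α/2} + z_β)/√n.
z-sum = 1.960 + 1.282 = 3.242.
d_min = 3.242 / √151 = 3.242 / 12.288 = 0.264.

d_min ≈ 0.26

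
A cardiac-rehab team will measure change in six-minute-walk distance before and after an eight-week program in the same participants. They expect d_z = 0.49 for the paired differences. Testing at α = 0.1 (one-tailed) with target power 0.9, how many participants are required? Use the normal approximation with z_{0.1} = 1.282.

n = 28 pairs

For a paired (one-sample on differences) test: n = ((z_{α} + z_β) / d)².
z_{α} + z_β = 1.282 + 1.282 = 2.564.
n = (2.564 / 0.49)² = 5.233² = 27.38.
Round up.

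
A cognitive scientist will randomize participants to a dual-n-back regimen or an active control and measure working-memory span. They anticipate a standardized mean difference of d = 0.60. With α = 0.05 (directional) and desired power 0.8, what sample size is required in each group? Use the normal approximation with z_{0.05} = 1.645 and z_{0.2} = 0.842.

For two independent groups with equal n: n = 2·((z_{α} + z_β) / d)².
z_{α} + z_β = 1.645 + 0.842 = 2.487.
n = 2 × (2.487 / 0.60)² = 2 × 4.145² = 2 × 17.18 = 34.4.
Round up to the next whole participant.

n = 35 per group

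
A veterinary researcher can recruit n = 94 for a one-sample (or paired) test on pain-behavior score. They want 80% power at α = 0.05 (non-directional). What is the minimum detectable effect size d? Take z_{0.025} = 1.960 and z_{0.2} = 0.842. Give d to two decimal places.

For a single sample (or paired design) of n = 94: d_min = (z_{α/2} + z_β)/√n.
z-sum = 1.960 + 0.842 = 2.802.
d_min = 2.802 / √94 = 2.802 / 9.695 = 0.289.

d_min ≈ 0.29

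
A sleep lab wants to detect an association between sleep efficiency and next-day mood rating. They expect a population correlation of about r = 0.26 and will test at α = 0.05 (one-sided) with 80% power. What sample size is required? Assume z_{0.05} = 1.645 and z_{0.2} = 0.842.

Fisher's z: C = ½·ln((1+r)/(1−r)) = ½·ln(1.7027) = 0.2661.
n = ((z_{α} + z_β)/C)² + 3.
(1.645 + 0.842) / 0.2661 = 2.487 / 0.2661 = 9.346.
n = 9.346² + 3 = 87.35 + 3 = 90.3.
Round up.

n = 91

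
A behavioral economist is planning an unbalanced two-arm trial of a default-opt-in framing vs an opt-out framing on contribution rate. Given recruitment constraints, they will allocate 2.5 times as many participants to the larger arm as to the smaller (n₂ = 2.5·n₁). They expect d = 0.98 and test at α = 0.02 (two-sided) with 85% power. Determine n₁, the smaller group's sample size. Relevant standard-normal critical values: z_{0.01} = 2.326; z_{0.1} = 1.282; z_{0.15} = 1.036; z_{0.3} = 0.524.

n₁ = 17

With allocation ratio k = n₂/n₁ = 2.5, Var(x̄₁−x̄₂) = σ²(1/n₁ + 1/(k·n₁)) = σ²·(k+1)/(k·n₁).
So n₁ = (1 + 1/k)·((z_{α/2} + z_β)/d)² = 1.400 × (3.362/0.98)².
n₁ = 1.400 × 11.77 = 16.5.
Round up: n₁ = 17, giving n₂ = ⌈2.5 × 17⌉ = ⌈42.5⌉ = 43.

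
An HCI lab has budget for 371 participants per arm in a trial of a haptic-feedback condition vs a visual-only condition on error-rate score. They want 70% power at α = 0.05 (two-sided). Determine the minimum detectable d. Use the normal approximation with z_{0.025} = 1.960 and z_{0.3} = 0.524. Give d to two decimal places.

d_min ≈ 0.18

For two independent groups of n = 371 each: d_min = (z_{α/2} + z_β)·√(2/n).
z-sum = 1.960 + 0.524 = 2.484.
d_min = 2.484 × √(2/371) = 2.484 × 0.0734 = 0.182.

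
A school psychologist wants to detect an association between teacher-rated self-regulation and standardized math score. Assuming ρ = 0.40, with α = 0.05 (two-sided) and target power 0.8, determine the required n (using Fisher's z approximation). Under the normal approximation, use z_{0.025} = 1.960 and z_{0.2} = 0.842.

Fisher's z: C = ½·ln((1+r)/(1−r)) = ½·ln(2.3333) = 0.4236.
n = ((z_{α/2} + z_β)/C)² + 3.
(1.960 + 0.842) / 0.4236 = 2.802 / 0.4236 = 6.615.
n = 6.615² + 3 = 43.75 + 3 = 46.8.
Round up.

n = 47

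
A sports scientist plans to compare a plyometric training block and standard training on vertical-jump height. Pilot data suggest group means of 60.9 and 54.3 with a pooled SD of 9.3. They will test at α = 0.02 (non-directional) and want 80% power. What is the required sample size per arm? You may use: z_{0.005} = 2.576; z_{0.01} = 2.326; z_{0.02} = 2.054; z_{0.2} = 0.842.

n = 40 per group

Cohen's d = |M₁ − M₂| / SD_pooled = |60.9 − 54.3| / 9.3 = 6.6 / 9.3 = 0.710.
For two independent groups with equal n: n = 2·((z_{α/2} + z_β) / d)².
z_{α/2} + z_β = 2.326 + 0.842 = 3.168.
n = 2 × (3.168 / 0.710)² = 2 × 4.462² = 2 × 19.91 = 39.8.
Round up to the next whole participant.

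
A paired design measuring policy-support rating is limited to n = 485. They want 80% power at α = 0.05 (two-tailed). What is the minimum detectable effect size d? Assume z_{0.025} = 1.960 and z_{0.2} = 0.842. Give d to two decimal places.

d_min ≈ 0.13

For a single sample (or paired design) of n = 485: d_min = (z_{α/2} + z_β)/√n.
z-sum = 1.960 + 0.842 = 2.802.
d_min = 2.802 / √485 = 2.802 / 22.023 = 0.127.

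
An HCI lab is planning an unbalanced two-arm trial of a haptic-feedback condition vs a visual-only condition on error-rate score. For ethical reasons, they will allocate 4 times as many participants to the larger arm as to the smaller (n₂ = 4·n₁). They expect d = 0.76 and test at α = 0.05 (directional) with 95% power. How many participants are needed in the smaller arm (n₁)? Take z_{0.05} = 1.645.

With allocation ratio k = n₂/n₁ = 4, Var(x̄₁−x̄₂) = σ²(1/n₁ + 1/(k·n₁)) = σ²·(k+1)/(k·n₁).
So n₁ = (1 + 1/k)·((z_{α} + z_β)/d)² = 1.250 × (3.290/0.76)².
n₁ = 1.250 × 18.74 = 23.4.
Round up: n₁ = 24, giving n₂ = 4 × 24 = 96.

n₁ = 24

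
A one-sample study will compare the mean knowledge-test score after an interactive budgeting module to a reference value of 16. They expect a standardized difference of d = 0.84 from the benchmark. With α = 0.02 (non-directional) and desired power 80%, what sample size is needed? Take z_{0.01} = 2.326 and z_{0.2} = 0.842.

n = 15

For a one-sample test: n = ((z_{α/2} + z_β) / d)².
z_{α/2} + z_β = 2.326 + 0.842 = 3.168.
n = (3.168 / 0.84)² = 3.771² = 14.22.
Round up.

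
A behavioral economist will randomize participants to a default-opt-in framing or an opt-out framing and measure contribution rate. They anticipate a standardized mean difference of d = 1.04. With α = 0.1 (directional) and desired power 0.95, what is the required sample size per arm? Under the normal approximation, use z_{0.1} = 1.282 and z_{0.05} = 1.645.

n = 16 per group

For two independent groups with equal n: n = 2·((z_{α} + z_β) / d)².
z_{α} + z_β = 1.282 + 1.645 = 2.927.
n = 2 × (2.927 / 1.04)² = 2 × 2.814² = 2 × 7.92 = 15.8.
Round up to the next whole participant.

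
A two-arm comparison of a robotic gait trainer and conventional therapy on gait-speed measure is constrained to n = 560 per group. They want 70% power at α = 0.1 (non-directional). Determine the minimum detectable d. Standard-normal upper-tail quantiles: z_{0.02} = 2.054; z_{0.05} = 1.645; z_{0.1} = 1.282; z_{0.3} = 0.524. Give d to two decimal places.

d_min ≈ 0.13

For two independent groups of n = 560 each: d_min = (z_{α/2} + z_β)·√(2/n).
z-sum = 1.645 + 0.524 = 2.169.
d_min = 2.169 × √(2/560) = 2.169 × 0.0598 = 0.130.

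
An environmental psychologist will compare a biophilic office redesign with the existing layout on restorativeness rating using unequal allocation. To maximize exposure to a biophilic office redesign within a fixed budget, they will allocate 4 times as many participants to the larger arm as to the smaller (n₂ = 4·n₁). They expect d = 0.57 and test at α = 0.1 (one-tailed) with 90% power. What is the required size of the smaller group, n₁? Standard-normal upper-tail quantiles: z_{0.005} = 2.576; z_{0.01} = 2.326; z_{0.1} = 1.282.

n₁ = 26

With allocation ratio k = n₂/n₁ = 4, Var(x̄₁−x̄₂) = σ²(1/n₁ + 1/(k·n₁)) = σ²·(k+1)/(k·n₁).
So n₁ = (1 + 1/k)·((z_{α} + z_β)/d)² = 1.250 × (2.564/0.57)².
n₁ = 1.250 × 20.23 = 25.3.
Round up: n₁ = 26, giving n₂ = 4 × 26 = 104.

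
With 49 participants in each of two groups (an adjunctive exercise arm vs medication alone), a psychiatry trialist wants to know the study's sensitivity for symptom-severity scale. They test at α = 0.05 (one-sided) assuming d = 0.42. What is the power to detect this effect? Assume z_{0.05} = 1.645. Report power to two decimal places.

For two equal groups, power = Φ(d·√(n/2) − z_{α}).
d·√(n/2) = 0.42 × √(49/2) = 0.42 × 4.950 = 2.079.
z_β = 2.079 − 1.645 = 0.434.
Power = Φ(0.434) = 0.668.

power ≈ 0.67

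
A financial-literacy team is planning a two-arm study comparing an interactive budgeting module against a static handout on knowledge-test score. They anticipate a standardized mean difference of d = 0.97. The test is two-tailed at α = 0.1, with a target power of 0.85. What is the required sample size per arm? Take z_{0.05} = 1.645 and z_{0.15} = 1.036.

n = 16 per group

For two independent groups with equal n: n = 2·((z_{α/2} + z_β) / d)².
z_{α/2} + z_β = 1.645 + 1.036 = 2.681.
n = 2 × (2.681 / 0.97)² = 2 × 2.764² = 2 × 7.64 = 15.3.
Round up to the next whole participant.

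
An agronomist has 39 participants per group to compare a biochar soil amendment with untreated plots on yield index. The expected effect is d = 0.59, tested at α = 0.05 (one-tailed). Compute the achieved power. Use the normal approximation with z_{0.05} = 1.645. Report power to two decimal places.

power ≈ 0.83

For two equal groups, power = Φ(d·√(n/2) − z_{α}).
d·√(n/2) = 0.59 × √(39/2) = 0.59 × 4.416 = 2.605.
z_β = 2.605 − 1.645 = 0.960.
Power = Φ(0.960) = 0.832.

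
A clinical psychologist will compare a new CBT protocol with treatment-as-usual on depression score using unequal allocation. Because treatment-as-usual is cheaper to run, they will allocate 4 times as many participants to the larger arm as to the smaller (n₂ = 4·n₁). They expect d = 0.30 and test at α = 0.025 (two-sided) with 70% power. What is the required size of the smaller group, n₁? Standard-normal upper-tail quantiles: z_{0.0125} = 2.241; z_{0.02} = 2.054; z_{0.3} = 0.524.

n₁ = 107

With allocation ratio k = n₂/n₁ = 4, Var(x̄₁−x̄₂) = σ²(1/n₁ + 1/(k·n₁)) = σ²·(k+1)/(k·n₁).
So n₁ = (1 + 1/k)·((z_{α/2} + z_β)/d)² = 1.250 × (2.765/0.30)².
n₁ = 1.250 × 84.95 = 106.2.
Round up: n₁ = 107, giving n₂ = 4 × 107 = 428.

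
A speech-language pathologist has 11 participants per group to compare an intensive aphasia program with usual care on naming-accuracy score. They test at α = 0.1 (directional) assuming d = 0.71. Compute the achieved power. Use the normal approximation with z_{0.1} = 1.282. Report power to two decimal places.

For two equal groups, power = Φ(d·√(n/2) − z_{α}).
d·√(n/2) = 0.71 × √(11/2) = 0.71 × 2.345 = 1.665.
z_β = 1.665 − 1.282 = 0.383.
Power = Φ(0.383) = 0.649.

power ≈ 0.65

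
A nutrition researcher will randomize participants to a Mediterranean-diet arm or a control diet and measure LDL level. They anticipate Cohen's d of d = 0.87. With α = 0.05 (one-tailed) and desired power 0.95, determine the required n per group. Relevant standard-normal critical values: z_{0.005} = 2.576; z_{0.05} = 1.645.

n = 29 per group

For two independent groups with equal n: n = 2·((z_{α} + z_β) / d)².
z_{α} + z_β = 1.645 + 1.645 = 3.290.
n = 2 × (3.290 / 0.87)² = 2 × 3.782² = 2 × 14.30 = 28.6.
Round up to the next whole participant.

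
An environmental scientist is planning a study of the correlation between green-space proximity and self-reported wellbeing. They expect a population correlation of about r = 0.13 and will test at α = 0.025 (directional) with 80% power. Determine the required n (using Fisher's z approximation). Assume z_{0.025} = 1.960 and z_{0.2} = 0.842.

n = 463

Fisher's z: C = ½·ln((1+r)/(1−r)) = ½·ln(1.2989) = 0.1307.
n = ((z_{α} + z_β)/C)² + 3.
(1.960 + 0.842) / 0.1307 = 2.802 / 0.1307 = 21.438.
n = 21.438² + 3 = 459.61 + 3 = 462.6.
Round up.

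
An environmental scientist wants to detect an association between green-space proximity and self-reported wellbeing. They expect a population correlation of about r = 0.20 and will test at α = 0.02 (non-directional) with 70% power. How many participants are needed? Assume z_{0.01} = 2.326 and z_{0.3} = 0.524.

n = 201

Fisher's z: C = ½·ln((1+r)/(1−r)) = ½·ln(1.5000) = 0.2027.
n = ((z_{α/2} + z_β)/C)² + 3.
(2.326 + 0.524) / 0.2027 = 2.850 / 0.2027 = 14.060.
n = 14.060² + 3 = 197.69 + 3 = 200.7.
Round up.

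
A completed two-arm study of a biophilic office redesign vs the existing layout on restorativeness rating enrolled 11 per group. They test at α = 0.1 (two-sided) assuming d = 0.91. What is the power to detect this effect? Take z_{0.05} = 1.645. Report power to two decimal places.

For two equal groups, power = Φ(d·√(n/2) − z_{α/2}).
d·√(n/2) = 0.91 × √(11/2) = 0.91 × 2.345 = 2.134.
z_β = 2.134 − 1.645 = 0.489.
Power = Φ(0.489) = 0.688.

power ≈ 0.69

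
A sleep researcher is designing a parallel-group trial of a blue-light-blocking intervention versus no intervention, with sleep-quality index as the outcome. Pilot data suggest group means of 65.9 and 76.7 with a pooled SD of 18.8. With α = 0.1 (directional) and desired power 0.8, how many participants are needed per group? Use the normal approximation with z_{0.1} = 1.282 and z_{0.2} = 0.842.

Cohen's d = |M₁ − M₂| / SD_pooled = |65.9 − 76.7| / 18.8 = 10.8 / 18.8 = 0.574.
For two independent groups with equal n: n = 2·((z_{α} + z_β) / d)².
z_{α} + z_β = 1.282 + 0.842 = 2.124.
n = 2 × (2.124 / 0.574)² = 2 × 3.700² = 2 × 13.69 = 27.4.
Round up to the next whole participant.

n = 28 per group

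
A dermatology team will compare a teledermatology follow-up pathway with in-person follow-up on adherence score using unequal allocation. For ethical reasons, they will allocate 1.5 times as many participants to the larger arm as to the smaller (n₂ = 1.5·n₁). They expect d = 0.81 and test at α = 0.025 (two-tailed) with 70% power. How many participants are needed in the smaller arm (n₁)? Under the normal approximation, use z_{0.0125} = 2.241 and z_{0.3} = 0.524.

n₁ = 20

With allocation ratio k = n₂/n₁ = 1.5, Var(x̄₁−x̄₂) = σ²(1/n₁ + 1/(k·n₁)) = σ²·(k+1)/(k·n₁).
So n₁ = (1 + 1/k)·((z_{α/2} + z_β)/d)² = 1.667 × (2.765/0.81)².
n₁ = 1.667 × 11.65 = 19.4.
Round up: n₁ = 20, giving n₂ = 1.5 × 20 = 30.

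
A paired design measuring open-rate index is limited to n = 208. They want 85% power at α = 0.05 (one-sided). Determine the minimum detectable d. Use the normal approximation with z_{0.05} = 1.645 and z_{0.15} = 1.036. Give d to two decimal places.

For a single sample (or paired design) of n = 208: d_min = (z_{α} + z_β)/√n.
z-sum = 1.645 + 1.036 = 2.681.
d_min = 2.681 / √208 = 2.681 / 14.422 = 0.186.

d_min ≈ 0.19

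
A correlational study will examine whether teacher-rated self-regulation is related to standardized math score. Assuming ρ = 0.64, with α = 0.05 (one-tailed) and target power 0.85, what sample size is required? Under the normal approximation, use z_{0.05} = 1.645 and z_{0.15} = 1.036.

Fisher's z: C = ½·ln((1+r)/(1−r)) = ½·ln(4.5556) = 0.7582.
n = ((z_{α} + z_β)/C)² + 3.
(1.645 + 1.036) / 0.7582 = 2.681 / 0.7582 = 3.536.
n = 3.536² + 3 = 12.50 + 3 = 15.5.
Round up.

n = 16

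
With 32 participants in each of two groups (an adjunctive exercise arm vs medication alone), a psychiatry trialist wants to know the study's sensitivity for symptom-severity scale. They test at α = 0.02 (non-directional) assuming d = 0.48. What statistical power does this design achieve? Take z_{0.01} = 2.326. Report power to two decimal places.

For two equal groups, power = Φ(d·√(n/2) − z_{α/2}).
d·√(n/2) = 0.48 × √(32/2) = 0.48 × 4.000 = 1.920.
z_β = 1.920 − 2.326 = -0.406.
Power = Φ(-0.406) = 0.342.

power ≈ 0.34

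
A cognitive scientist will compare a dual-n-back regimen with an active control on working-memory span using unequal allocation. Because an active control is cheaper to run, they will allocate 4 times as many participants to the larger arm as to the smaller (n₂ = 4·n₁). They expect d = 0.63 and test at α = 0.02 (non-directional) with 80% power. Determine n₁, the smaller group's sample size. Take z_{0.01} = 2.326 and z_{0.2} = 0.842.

n₁ = 32

With allocation ratio k = n₂/n₁ = 4, Var(x̄₁−x̄₂) = σ²(1/n₁ + 1/(k·n₁)) = σ²·(k+1)/(k·n₁).
So n₁ = (1 + 1/k)·((z_{α/2} + z_β)/d)² = 1.250 × (3.168/0.63)².
n₁ = 1.250 × 25.29 = 31.6.
Round up: n₁ = 32, giving n₂ = 4 × 32 = 128.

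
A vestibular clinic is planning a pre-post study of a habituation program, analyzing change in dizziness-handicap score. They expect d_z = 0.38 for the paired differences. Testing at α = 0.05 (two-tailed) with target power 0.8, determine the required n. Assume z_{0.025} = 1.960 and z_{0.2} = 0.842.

n = 55 pairs

For a paired (one-sample on differences) test: n = ((z_{α/2} + z_β) / d)².
z_{α/2} + z_β = 1.960 + 0.842 = 2.802.
n = (2.802 / 0.38)² = 7.374² = 54.37.
Round up.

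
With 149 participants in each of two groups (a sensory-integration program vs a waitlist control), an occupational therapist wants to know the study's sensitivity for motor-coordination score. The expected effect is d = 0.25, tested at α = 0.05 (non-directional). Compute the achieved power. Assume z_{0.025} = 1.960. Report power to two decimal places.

For two equal groups, power = Φ(d·√(n/2) − z_{α/2}).
d·√(n/2) = 0.25 × √(149/2) = 0.25 × 8.631 = 2.158.
z_β = 2.158 − 1.960 = 0.198.
Power = Φ(0.198) = 0.578.

power ≈ 0.58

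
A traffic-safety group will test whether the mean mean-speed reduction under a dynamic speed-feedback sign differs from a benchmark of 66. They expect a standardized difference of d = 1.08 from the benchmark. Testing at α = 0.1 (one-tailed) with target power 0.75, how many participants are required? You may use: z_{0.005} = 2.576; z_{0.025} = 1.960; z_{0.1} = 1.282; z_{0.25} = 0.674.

For a one-sample test: n = ((z_{α} + z_β) / d)².
z_{α} + z_β = 1.282 + 0.674 = 1.956.
n = (1.956 / 1.08)² = 1.811² = 3.28.
Round up.

n = 4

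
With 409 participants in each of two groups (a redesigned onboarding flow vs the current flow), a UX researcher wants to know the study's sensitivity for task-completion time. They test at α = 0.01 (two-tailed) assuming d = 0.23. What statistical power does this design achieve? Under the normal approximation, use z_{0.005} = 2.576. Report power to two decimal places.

For two equal groups, power = Φ(d·√(n/2) − z_{α/2}).
d·√(n/2) = 0.23 × √(409/2) = 0.23 × 14.300 = 3.289.
z_β = 3.289 − 2.576 = 0.713.
Power = Φ(0.713) = 0.762.

power ≈ 0.76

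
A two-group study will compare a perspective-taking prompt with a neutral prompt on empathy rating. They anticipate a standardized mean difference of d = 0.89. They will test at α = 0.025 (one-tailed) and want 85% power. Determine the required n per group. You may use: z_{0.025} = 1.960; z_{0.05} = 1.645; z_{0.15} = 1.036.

For two independent groups with equal n: n = 2·((z_{α} + z_β) / d)².
z_{α} + z_β = 1.960 + 1.036 = 2.996.
n = 2 × (2.996 / 0.89)² = 2 × 3.366² = 2 × 11.33 = 22.7.
Round up to the next whole participant.

n = 23 per group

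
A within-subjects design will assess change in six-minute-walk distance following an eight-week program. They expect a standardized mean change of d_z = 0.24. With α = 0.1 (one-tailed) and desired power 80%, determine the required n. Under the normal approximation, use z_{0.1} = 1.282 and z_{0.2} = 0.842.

For a paired (one-sample on differences) test: n = ((z_{α} + z_β) / d)².
z_{α} + z_β = 1.282 + 0.842 = 2.124.
n = (2.124 / 0.24)² = 8.850² = 78.32.
Round up.

n = 79 pairs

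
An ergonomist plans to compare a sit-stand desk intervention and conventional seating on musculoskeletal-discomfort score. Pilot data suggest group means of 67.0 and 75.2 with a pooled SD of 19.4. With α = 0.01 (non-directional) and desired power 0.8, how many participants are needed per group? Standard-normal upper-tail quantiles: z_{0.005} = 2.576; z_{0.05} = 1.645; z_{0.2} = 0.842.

Cohen's d = |M₁ − M₂| / SD_pooled = |67.0 − 75.2| / 19.4 = 8.2 / 19.4 = 0.423.
For two independent groups with equal n: n = 2·((z_{α/2} + z_β) / d)².
z_{α/2} + z_β = 2.576 + 0.842 = 3.418.
n = 2 × (3.418 / 0.423)² = 2 × 8.080² = 2 × 65.29 = 130.6.
Round up to the next whole participant.

n = 131 per group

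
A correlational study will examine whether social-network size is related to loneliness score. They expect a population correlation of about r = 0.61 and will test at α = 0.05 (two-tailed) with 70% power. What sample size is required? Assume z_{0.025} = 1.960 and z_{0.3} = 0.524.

n = 16

Fisher's z: C = ½·ln((1+r)/(1−r)) = ½·ln(4.1282) = 0.7089.
n = ((z_{α/2} + z_β)/C)² + 3.
(1.960 + 0.524) / 0.7089 = 2.484 / 0.7089 = 3.504.
n = 3.504² + 3 = 12.28 + 3 = 15.3.
Round up.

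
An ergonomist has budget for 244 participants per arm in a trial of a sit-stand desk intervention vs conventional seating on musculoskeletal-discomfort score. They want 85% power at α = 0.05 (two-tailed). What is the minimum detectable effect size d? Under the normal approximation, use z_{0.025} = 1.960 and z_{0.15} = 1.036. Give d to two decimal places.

d_min ≈ 0.27

For two independent groups of n = 244 each: d_min = (z_{α/2} + z_β)·√(2/n).
z-sum = 1.960 + 1.036 = 2.996.
d_min = 2.996 × √(2/244) = 2.996 × 0.0905 = 0.271.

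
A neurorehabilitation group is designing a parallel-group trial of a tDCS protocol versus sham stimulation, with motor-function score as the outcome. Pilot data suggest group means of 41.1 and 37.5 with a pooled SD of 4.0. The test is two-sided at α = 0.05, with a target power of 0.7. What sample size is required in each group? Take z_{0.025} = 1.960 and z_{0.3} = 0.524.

n = 16 per group

Cohen's d = |M₁ − M₂| / SD_pooled = |41.1 − 37.5| / 4.0 = 3.6 / 4.0 = 0.900.
For two independent groups with equal n: n = 2·((z_{α/2} + z_β) / d)².
z_{α/2} + z_β = 1.960 + 0.524 = 2.484.
n = 2 × (2.484 / 0.900)² = 2 × 2.760² = 2 × 7.62 = 15.2.
Round up to the next whole participant.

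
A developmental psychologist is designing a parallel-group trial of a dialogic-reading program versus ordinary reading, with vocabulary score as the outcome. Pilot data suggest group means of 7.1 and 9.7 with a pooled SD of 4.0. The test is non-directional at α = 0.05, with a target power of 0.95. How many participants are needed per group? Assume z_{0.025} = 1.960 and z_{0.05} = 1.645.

Cohen's d = |M₁ − M₂| / SD_pooled = |7.1 − 9.7| / 4.0 = 2.6 / 4.0 = 0.650.
For two independent groups with equal n: n = 2·((z_{α/2} + z_β) / d)².
z_{α/2} + z_β = 1.960 + 1.645 = 3.605.
n = 2 × (3.605 / 0.650)² = 2 × 5.546² = 2 × 30.76 = 61.5.
Round up to the next whole participant.

n = 62 per group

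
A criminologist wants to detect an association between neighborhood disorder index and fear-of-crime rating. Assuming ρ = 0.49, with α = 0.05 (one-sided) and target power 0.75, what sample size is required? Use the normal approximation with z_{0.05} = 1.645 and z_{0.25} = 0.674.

n = 22

Fisher's z: C = ½·ln((1+r)/(1−r)) = ½·ln(2.9216) = 0.5361.
n = ((z_{α} + z_β)/C)² + 3.
(1.645 + 0.674) / 0.5361 = 2.319 / 0.5361 = 4.326.
n = 4.326² + 3 = 18.71 + 3 = 21.7.
Round up.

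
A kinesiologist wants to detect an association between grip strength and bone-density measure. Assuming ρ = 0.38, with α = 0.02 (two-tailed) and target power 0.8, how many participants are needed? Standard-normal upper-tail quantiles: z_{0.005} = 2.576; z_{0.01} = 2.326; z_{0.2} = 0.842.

n = 66

Fisher's z: C = ½·ln((1+r)/(1−r)) = ½·ln(2.2258) = 0.4001.
n = ((z_{α/2} + z_β)/C)² + 3.
(2.326 + 0.842) / 0.4001 = 3.168 / 0.4001 = 7.918.
n = 7.918² + 3 = 62.70 + 3 = 65.7.
Round up.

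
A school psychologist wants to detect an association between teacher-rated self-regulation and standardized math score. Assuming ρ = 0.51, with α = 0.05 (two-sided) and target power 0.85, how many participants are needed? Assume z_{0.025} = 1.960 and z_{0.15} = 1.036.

Fisher's z: C = ½·ln((1+r)/(1−r)) = ½·ln(3.0816) = 0.5627.
n = ((z_{α/2} + z_β)/C)² + 3.
(1.960 + 1.036) / 0.5627 = 2.996 / 0.5627 = 5.324.
n = 5.324² + 3 = 28.35 + 3 = 31.3.
Round up.

n = 32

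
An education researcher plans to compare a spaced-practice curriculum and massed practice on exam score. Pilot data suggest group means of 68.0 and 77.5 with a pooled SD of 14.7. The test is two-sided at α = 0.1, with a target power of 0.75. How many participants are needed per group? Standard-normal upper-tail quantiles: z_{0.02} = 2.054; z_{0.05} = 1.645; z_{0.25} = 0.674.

n = 26 per group

Cohen's d = |M₁ − M₂| / SD_pooled = |68.0 − 77.5| / 14.7 = 9.5 / 14.7 = 0.646.
For two independent groups with equal n: n = 2·((z_{α/2} + z_β) / d)².
z_{α/2} + z_β = 1.645 + 0.674 = 2.319.
n = 2 × (2.319 / 0.646)² = 2 × 3.590² = 2 × 12.89 = 25.8.
Round up to the next whole participant.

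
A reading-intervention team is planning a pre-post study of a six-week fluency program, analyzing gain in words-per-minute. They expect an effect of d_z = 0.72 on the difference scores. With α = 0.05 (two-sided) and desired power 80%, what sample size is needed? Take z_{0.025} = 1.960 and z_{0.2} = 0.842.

n = 16 pairs

For a paired (one-sample on differences) test: n = ((z_{α/2} + z_β) / d)².
z_{α/2} + z_β = 1.960 + 0.842 = 2.802.
n = (2.802 / 0.72)² = 3.892² = 15.15.
Round up.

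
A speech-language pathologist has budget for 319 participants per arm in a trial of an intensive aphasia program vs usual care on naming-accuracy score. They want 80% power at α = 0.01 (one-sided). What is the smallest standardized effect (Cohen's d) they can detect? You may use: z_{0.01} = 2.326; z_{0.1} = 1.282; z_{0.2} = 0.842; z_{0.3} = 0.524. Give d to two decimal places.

d_min ≈ 0.25

For two independent groups of n = 319 each: d_min = (z_{α} + z_β)·√(2/n).
z-sum = 2.326 + 0.842 = 3.168.
d_min = 3.168 × √(2/319) = 3.168 × 0.0792 = 0.251.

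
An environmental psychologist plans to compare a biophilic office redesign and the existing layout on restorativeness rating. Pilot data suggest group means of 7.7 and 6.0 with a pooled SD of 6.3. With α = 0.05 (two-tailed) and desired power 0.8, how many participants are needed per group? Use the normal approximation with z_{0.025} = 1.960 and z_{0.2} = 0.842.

Cohen's d = |M₁ − M₂| / SD_pooled = |7.7 − 6.0| / 6.3 = 1.7 / 6.3 = 0.270.
For two independent groups with equal n: n = 2·((z_{α/2} + z_β) / d)².
z_{α/2} + z_β = 1.960 + 0.842 = 2.802.
n = 2 × (2.802 / 0.270)² = 2 × 10.378² = 2 × 107.70 = 215.4.
Round up to the next whole participant.

n = 216 per group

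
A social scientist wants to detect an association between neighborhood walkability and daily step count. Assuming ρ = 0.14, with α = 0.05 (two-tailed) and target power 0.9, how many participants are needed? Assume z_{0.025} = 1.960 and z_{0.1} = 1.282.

Fisher's z: C = ½·ln((1+r)/(1−r)) = ½·ln(1.3256) = 0.1409.
n = ((z_{α/2} + z_β)/C)² + 3.
(1.960 + 1.282) / 0.1409 = 3.242 / 0.1409 = 23.009.
n = 23.009² + 3 = 529.42 + 3 = 532.4.
Round up.

n = 533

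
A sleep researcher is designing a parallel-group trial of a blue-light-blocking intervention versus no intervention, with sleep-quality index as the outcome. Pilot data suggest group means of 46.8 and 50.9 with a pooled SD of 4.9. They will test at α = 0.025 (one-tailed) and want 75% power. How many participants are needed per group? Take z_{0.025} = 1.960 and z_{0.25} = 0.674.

Cohen's d = |M₁ − M₂| / SD_pooled = |46.8 − 50.9| / 4.9 = 4.1 / 4.9 = 0.837.
For two independent groups with equal n: n = 2·((z_{α} + z_β) / d)².
z_{α} + z_β = 1.960 + 0.674 = 2.634.
n = 2 × (2.634 / 0.837)² = 2 × 3.147² = 2 × 9.90 = 19.8.
Round up to the next whole participant.

n = 20 per group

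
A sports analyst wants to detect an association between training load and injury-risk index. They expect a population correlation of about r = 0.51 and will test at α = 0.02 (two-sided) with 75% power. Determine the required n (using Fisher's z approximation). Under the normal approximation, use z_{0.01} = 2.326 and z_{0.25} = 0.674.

n = 32

Fisher's z: C = ½·ln((1+r)/(1−r)) = ½·ln(3.0816) = 0.5627.
n = ((z_{α/2} + z_β)/C)² + 3.
(2.326 + 0.674) / 0.5627 = 3.000 / 0.5627 = 5.331.
n = 5.331² + 3 = 28.42 + 3 = 31.4.
Round up.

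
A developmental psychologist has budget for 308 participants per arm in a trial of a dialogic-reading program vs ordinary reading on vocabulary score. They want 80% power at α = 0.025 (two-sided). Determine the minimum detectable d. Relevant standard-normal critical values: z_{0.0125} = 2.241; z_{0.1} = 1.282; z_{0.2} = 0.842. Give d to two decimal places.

For two independent groups of n = 308 each: d_min = (z_{α/2} + z_β)·√(2/n).
z-sum = 2.241 + 0.842 = 3.083.
d_min = 3.083 × √(2/308) = 3.083 × 0.0806 = 0.248.

d_min ≈ 0.25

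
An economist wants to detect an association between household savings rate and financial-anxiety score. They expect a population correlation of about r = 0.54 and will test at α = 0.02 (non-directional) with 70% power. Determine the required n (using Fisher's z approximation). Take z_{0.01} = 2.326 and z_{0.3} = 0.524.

Fisher's z: C = ½·ln((1+r)/(1−r)) = ½·ln(3.3478) = 0.6042.
n = ((z_{α/2} + z_β)/C)² + 3.
(2.326 + 0.524) / 0.6042 = 2.850 / 0.6042 = 4.717.
n = 4.717² + 3 = 22.25 + 3 = 25.2.
Round up.

n = 26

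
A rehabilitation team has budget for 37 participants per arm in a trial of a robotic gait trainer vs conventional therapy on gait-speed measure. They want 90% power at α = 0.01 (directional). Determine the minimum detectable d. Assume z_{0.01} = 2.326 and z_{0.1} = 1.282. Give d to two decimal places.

d_min ≈ 0.84

For two independent groups of n = 37 each: d_min = (z_{α} + z_β)·√(2/n).
z-sum = 2.326 + 1.282 = 3.608.
d_min = 3.608 × √(2/37) = 3.608 × 0.2325 = 0.839.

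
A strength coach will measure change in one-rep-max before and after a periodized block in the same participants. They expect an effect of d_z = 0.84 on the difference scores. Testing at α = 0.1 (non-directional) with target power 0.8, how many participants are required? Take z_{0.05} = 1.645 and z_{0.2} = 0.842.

n = 9 pairs

For a paired (one-sample on differences) test: n = ((z_{α/2} + z_β) / d)².
z_{α/2} + z_β = 1.645 + 0.842 = 2.487.
n = (2.487 / 0.84)² = 2.961² = 8.77.
Round up.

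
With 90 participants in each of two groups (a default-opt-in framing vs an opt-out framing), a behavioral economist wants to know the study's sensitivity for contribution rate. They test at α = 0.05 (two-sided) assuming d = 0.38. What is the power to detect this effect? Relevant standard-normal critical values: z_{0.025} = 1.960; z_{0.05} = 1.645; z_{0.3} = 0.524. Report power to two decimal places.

power ≈ 0.72

For two equal groups, power = Φ(d·√(n/2) − z_{α/2}).
d·√(n/2) = 0.38 × √(90/2) = 0.38 × 6.708 = 2.549.
z_β = 2.549 − 1.960 = 0.589.
Power = Φ(0.589) = 0.722.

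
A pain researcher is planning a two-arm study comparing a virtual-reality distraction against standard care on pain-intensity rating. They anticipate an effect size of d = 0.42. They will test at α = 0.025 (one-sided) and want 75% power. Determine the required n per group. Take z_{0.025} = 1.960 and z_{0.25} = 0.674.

For two independent groups with equal n: n = 2·((z_{α} + z_β) / d)².
z_{α} + z_β = 1.960 + 0.674 = 2.634.
n = 2 × (2.634 / 0.42)² = 2 × 6.271² = 2 × 39.33 = 78.7.
Round up to the next whole participant.

n = 79 per group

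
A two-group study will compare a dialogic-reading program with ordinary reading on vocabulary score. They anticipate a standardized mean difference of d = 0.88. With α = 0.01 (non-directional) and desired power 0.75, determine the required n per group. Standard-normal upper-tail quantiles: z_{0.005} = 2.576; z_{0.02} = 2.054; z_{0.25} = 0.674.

n = 28 per group

For two independent groups with equal n: n = 2·((z_{α/2} + z_β) / d)².
z_{α/2} + z_β = 2.576 + 0.674 = 3.250.
n = 2 × (3.250 / 0.88)² = 2 × 3.693² = 2 × 13.64 = 27.3.
Round up to the next whole participant.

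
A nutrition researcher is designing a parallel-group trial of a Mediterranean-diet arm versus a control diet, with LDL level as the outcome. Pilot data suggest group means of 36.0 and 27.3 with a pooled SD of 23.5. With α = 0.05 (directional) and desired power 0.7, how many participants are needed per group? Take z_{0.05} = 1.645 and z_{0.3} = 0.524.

n = 69 per group

Cohen's d = |M₁ − M₂| / SD_pooled = |36.0 − 27.3| / 23.5 = 8.7 / 23.5 = 0.370.
For two independent groups with equal n: n = 2·((z_{α} + z_β) / d)².
z_{α} + z_β = 1.645 + 0.524 = 2.169.
n = 2 × (2.169 / 0.370)² = 2 × 5.862² = 2 × 34.36 = 68.7.
Round up to the next whole participant.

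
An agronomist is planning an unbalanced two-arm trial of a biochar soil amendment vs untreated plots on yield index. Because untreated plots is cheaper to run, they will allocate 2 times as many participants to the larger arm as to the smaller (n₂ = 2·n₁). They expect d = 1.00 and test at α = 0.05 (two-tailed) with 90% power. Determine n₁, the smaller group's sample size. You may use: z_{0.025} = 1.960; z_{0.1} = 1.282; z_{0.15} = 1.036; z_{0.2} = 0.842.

With allocation ratio k = n₂/n₁ = 2, Var(x̄₁−x̄₂) = σ²(1/n₁ + 1/(k·n₁)) = σ²·(k+1)/(k·n₁).
So n₁ = (1 + 1/k)·((z_{α/2} + z_β)/d)² = 1.500 × (3.242/1.00)².
n₁ = 1.500 × 10.51 = 15.8.
Round up: n₁ = 16, giving n₂ = 2 × 16 = 32.

n₁ = 16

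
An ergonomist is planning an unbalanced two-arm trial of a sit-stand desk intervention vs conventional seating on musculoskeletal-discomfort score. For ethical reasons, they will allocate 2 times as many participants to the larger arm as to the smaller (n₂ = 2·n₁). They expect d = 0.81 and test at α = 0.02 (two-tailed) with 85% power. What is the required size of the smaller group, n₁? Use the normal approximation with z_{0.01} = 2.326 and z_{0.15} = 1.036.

With allocation ratio k = n₂/n₁ = 2, Var(x̄₁−x̄₂) = σ²(1/n₁ + 1/(k·n₁)) = σ²·(k+1)/(k·n₁).
So n₁ = (1 + 1/k)·((z_{α/2} + z_β)/d)² = 1.500 × (3.362/0.81)².
n₁ = 1.500 × 17.23 = 25.8.
Round up: n₁ = 26, giving n₂ = 2 × 26 = 52.

n₁ = 26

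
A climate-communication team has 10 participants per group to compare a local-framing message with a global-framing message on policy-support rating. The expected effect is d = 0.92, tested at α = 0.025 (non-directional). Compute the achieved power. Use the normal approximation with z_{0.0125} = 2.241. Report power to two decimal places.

power ≈ 0.43

For two equal groups, power = Φ(d·√(n/2) − z_{α/2}).
d·√(n/2) = 0.92 × √(10/2) = 0.92 × 2.236 = 2.057.
z_β = 2.057 − 2.241 = -0.184.
Power = Φ(-0.184) = 0.427.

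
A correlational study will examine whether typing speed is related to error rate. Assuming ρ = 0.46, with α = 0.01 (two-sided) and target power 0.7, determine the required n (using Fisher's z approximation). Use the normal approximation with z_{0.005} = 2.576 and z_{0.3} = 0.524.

n = 42

Fisher's z: C = ½·ln((1+r)/(1−r)) = ½·ln(2.7037) = 0.4973.
n = ((z_{α/2} + z_β)/C)² + 3.
(2.576 + 0.524) / 0.4973 = 3.100 / 0.4973 = 6.234.
n = 6.234² + 3 = 38.86 + 3 = 41.9.
Round up.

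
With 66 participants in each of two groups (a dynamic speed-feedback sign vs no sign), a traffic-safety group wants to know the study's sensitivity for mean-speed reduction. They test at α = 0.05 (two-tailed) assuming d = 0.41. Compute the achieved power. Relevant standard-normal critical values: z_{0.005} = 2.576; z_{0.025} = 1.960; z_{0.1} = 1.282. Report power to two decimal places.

For two equal groups, power = Φ(d·√(n/2) − z_{α/2}).
d·√(n/2) = 0.41 × √(66/2) = 0.41 × 5.745 = 2.355.
z_β = 2.355 − 1.960 = 0.395.
Power = Φ(0.395) = 0.654.

power ≈ 0.65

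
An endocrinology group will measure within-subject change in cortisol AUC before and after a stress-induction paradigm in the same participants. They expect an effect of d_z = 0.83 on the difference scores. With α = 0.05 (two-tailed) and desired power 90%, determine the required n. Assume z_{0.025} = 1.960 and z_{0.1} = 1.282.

For a paired (one-sample on differences) test: n = ((z_{α/2} + z_β) / d)².
z_{α/2} + z_β = 1.960 + 1.282 = 3.242.
n = (3.242 / 0.83)² = 3.906² = 15.26.
Round up.

n = 16 pairs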